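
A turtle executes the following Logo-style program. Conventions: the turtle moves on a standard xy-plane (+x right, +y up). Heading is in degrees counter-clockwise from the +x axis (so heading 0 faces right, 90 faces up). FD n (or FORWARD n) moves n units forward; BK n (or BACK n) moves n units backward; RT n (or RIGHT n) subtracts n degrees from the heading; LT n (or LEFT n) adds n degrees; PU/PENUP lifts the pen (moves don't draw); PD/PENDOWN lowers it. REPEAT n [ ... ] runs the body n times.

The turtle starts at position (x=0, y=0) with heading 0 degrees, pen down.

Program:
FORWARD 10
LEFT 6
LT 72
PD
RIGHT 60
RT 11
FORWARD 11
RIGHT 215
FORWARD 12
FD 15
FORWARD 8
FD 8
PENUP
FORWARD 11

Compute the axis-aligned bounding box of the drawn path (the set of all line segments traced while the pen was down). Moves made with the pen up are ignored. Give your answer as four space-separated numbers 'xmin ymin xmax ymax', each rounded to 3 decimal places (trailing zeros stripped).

Answer: -17.049 0 20.918 21.528

Derivation:
Executing turtle program step by step:
Start: pos=(0,0), heading=0, pen down
FD 10: (0,0) -> (10,0) [heading=0, draw]
LT 6: heading 0 -> 6
LT 72: heading 6 -> 78
PD: pen down
RT 60: heading 78 -> 18
RT 11: heading 18 -> 7
FD 11: (10,0) -> (20.918,1.341) [heading=7, draw]
RT 215: heading 7 -> 152
FD 12: (20.918,1.341) -> (10.323,6.974) [heading=152, draw]
FD 15: (10.323,6.974) -> (-2.922,14.016) [heading=152, draw]
FD 8: (-2.922,14.016) -> (-9.985,17.772) [heading=152, draw]
FD 8: (-9.985,17.772) -> (-17.049,21.528) [heading=152, draw]
PU: pen up
FD 11: (-17.049,21.528) -> (-26.761,26.692) [heading=152, move]
Final: pos=(-26.761,26.692), heading=152, 6 segment(s) drawn

Segment endpoints: x in {-17.049, -9.985, -2.922, 0, 10, 10.323, 20.918}, y in {0, 1.341, 6.974, 14.016, 17.772, 21.528}
xmin=-17.049, ymin=0, xmax=20.918, ymax=21.528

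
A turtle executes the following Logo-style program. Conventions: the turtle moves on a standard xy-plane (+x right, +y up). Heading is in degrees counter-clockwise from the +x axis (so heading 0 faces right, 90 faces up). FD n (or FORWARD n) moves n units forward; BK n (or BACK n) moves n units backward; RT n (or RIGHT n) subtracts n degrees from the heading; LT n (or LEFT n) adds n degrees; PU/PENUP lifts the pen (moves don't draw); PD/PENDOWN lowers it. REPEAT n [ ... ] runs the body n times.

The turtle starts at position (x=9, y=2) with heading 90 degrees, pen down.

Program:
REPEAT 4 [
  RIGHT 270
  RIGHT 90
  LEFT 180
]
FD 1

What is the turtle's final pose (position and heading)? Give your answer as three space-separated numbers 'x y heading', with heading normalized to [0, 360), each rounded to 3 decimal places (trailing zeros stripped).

Answer: 9 3 90

Derivation:
Executing turtle program step by step:
Start: pos=(9,2), heading=90, pen down
REPEAT 4 [
  -- iteration 1/4 --
  RT 270: heading 90 -> 180
  RT 90: heading 180 -> 90
  LT 180: heading 90 -> 270
  -- iteration 2/4 --
  RT 270: heading 270 -> 0
  RT 90: heading 0 -> 270
  LT 180: heading 270 -> 90
  -- iteration 3/4 --
  RT 270: heading 90 -> 180
  RT 90: heading 180 -> 90
  LT 180: heading 90 -> 270
  -- iteration 4/4 --
  RT 270: heading 270 -> 0
  RT 90: heading 0 -> 270
  LT 180: heading 270 -> 90
]
FD 1: (9,2) -> (9,3) [heading=90, draw]
Final: pos=(9,3), heading=90, 1 segment(s) drawn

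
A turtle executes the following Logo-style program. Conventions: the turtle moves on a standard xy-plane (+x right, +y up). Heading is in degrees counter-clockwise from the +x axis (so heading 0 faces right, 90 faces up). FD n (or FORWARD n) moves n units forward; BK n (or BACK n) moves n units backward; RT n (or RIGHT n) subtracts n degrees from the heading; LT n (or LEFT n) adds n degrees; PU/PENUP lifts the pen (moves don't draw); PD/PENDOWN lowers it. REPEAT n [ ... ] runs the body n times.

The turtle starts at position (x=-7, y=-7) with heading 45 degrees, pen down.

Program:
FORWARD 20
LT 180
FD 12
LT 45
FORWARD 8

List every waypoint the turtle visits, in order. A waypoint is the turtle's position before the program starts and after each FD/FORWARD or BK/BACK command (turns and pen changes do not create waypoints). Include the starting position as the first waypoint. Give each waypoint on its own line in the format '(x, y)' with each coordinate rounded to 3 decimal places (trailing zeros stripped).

Answer: (-7, -7)
(7.142, 7.142)
(-1.343, -1.343)
(-1.343, -9.343)

Derivation:
Executing turtle program step by step:
Start: pos=(-7,-7), heading=45, pen down
FD 20: (-7,-7) -> (7.142,7.142) [heading=45, draw]
LT 180: heading 45 -> 225
FD 12: (7.142,7.142) -> (-1.343,-1.343) [heading=225, draw]
LT 45: heading 225 -> 270
FD 8: (-1.343,-1.343) -> (-1.343,-9.343) [heading=270, draw]
Final: pos=(-1.343,-9.343), heading=270, 3 segment(s) drawn
Waypoints (4 total):
(-7, -7)
(7.142, 7.142)
(-1.343, -1.343)
(-1.343, -9.343)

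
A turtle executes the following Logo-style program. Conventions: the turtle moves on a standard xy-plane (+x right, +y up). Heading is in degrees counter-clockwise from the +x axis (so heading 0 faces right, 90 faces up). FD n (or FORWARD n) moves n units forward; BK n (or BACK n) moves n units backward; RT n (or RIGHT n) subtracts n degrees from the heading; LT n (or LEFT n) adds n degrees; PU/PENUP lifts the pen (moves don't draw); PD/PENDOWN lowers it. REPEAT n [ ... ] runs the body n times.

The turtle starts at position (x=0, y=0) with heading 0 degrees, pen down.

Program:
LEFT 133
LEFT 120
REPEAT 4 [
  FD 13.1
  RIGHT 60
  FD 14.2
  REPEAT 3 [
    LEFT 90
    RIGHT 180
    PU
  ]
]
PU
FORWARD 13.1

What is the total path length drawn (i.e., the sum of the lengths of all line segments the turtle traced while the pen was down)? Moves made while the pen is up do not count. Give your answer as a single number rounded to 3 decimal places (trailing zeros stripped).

Executing turtle program step by step:
Start: pos=(0,0), heading=0, pen down
LT 133: heading 0 -> 133
LT 120: heading 133 -> 253
REPEAT 4 [
  -- iteration 1/4 --
  FD 13.1: (0,0) -> (-3.83,-12.528) [heading=253, draw]
  RT 60: heading 253 -> 193
  FD 14.2: (-3.83,-12.528) -> (-17.666,-15.722) [heading=193, draw]
  REPEAT 3 [
    -- iteration 1/3 --
    LT 90: heading 193 -> 283
    RT 180: heading 283 -> 103
    PU: pen up
    -- iteration 2/3 --
    LT 90: heading 103 -> 193
    RT 180: heading 193 -> 13
    PU: pen up
    -- iteration 3/3 --
    LT 90: heading 13 -> 103
    RT 180: heading 103 -> 283
    PU: pen up
  ]
  -- iteration 2/4 --
  FD 13.1: (-17.666,-15.722) -> (-14.719,-28.486) [heading=283, move]
  RT 60: heading 283 -> 223
  FD 14.2: (-14.719,-28.486) -> (-25.104,-38.171) [heading=223, move]
  REPEAT 3 [
    -- iteration 1/3 --
    LT 90: heading 223 -> 313
    RT 180: heading 313 -> 133
    PU: pen up
    -- iteration 2/3 --
    LT 90: heading 133 -> 223
    RT 180: heading 223 -> 43
    PU: pen up
    -- iteration 3/3 --
    LT 90: heading 43 -> 133
    RT 180: heading 133 -> 313
    PU: pen up
  ]
  -- iteration 3/4 --
  FD 13.1: (-25.104,-38.171) -> (-16.17,-47.751) [heading=313, move]
  RT 60: heading 313 -> 253
  FD 14.2: (-16.17,-47.751) -> (-20.322,-61.331) [heading=253, move]
  REPEAT 3 [
    -- iteration 1/3 --
    LT 90: heading 253 -> 343
    RT 180: heading 343 -> 163
    PU: pen up
    -- iteration 2/3 --
    LT 90: heading 163 -> 253
    RT 180: heading 253 -> 73
    PU: pen up
    -- iteration 3/3 --
    LT 90: heading 73 -> 163
    RT 180: heading 163 -> 343
    PU: pen up
  ]
  -- iteration 4/4 --
  FD 13.1: (-20.322,-61.331) -> (-7.794,-65.161) [heading=343, move]
  RT 60: heading 343 -> 283
  FD 14.2: (-7.794,-65.161) -> (-4.6,-78.997) [heading=283, move]
  REPEAT 3 [
    -- iteration 1/3 --
    LT 90: heading 283 -> 13
    RT 180: heading 13 -> 193
    PU: pen up
    -- iteration 2/3 --
    LT 90: heading 193 -> 283
    RT 180: heading 283 -> 103
    PU: pen up
    -- iteration 3/3 --
    LT 90: heading 103 -> 193
    RT 180: heading 193 -> 13
    PU: pen up
  ]
]
PU: pen up
FD 13.1: (-4.6,-78.997) -> (8.164,-76.05) [heading=13, move]
Final: pos=(8.164,-76.05), heading=13, 2 segment(s) drawn

Segment lengths:
  seg 1: (0,0) -> (-3.83,-12.528), length = 13.1
  seg 2: (-3.83,-12.528) -> (-17.666,-15.722), length = 14.2
Total = 27.3

Answer: 27.3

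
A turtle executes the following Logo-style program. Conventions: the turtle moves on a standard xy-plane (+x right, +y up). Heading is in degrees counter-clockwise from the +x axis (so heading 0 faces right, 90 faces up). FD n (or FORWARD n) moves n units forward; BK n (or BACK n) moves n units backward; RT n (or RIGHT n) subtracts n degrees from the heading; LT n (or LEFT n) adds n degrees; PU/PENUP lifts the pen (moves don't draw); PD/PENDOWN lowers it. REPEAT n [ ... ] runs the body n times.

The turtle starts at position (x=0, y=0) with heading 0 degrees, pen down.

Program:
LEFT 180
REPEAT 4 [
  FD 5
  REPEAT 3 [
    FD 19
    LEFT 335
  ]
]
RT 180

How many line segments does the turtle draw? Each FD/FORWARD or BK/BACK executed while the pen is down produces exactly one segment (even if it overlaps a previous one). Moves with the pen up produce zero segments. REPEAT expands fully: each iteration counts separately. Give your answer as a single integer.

Answer: 16

Derivation:
Executing turtle program step by step:
Start: pos=(0,0), heading=0, pen down
LT 180: heading 0 -> 180
REPEAT 4 [
  -- iteration 1/4 --
  FD 5: (0,0) -> (-5,0) [heading=180, draw]
  REPEAT 3 [
    -- iteration 1/3 --
    FD 19: (-5,0) -> (-24,0) [heading=180, draw]
    LT 335: heading 180 -> 155
    -- iteration 2/3 --
    FD 19: (-24,0) -> (-41.22,8.03) [heading=155, draw]
    LT 335: heading 155 -> 130
    -- iteration 3/3 --
    FD 19: (-41.22,8.03) -> (-53.433,22.585) [heading=130, draw]
    LT 335: heading 130 -> 105
  ]
  -- iteration 2/4 --
  FD 5: (-53.433,22.585) -> (-54.727,27.414) [heading=105, draw]
  REPEAT 3 [
    -- iteration 1/3 --
    FD 19: (-54.727,27.414) -> (-59.644,45.767) [heading=105, draw]
    LT 335: heading 105 -> 80
    -- iteration 2/3 --
    FD 19: (-59.644,45.767) -> (-56.345,64.478) [heading=80, draw]
    LT 335: heading 80 -> 55
    -- iteration 3/3 --
    FD 19: (-56.345,64.478) -> (-45.447,80.042) [heading=55, draw]
    LT 335: heading 55 -> 30
  ]
  -- iteration 3/4 --
  FD 5: (-45.447,80.042) -> (-41.117,82.542) [heading=30, draw]
  REPEAT 3 [
    -- iteration 1/3 --
    FD 19: (-41.117,82.542) -> (-24.663,92.042) [heading=30, draw]
    LT 335: heading 30 -> 5
    -- iteration 2/3 --
    FD 19: (-24.663,92.042) -> (-5.735,93.698) [heading=5, draw]
    LT 335: heading 5 -> 340
    -- iteration 3/3 --
    FD 19: (-5.735,93.698) -> (12.119,87.2) [heading=340, draw]
    LT 335: heading 340 -> 315
  ]
  -- iteration 4/4 --
  FD 5: (12.119,87.2) -> (15.655,83.664) [heading=315, draw]
  REPEAT 3 [
    -- iteration 1/3 --
    FD 19: (15.655,83.664) -> (29.09,70.229) [heading=315, draw]
    LT 335: heading 315 -> 290
    -- iteration 2/3 --
    FD 19: (29.09,70.229) -> (35.588,52.375) [heading=290, draw]
    LT 335: heading 290 -> 265
    -- iteration 3/3 --
    FD 19: (35.588,52.375) -> (33.932,33.447) [heading=265, draw]
    LT 335: heading 265 -> 240
  ]
]
RT 180: heading 240 -> 60
Final: pos=(33.932,33.447), heading=60, 16 segment(s) drawn
Segments drawn: 16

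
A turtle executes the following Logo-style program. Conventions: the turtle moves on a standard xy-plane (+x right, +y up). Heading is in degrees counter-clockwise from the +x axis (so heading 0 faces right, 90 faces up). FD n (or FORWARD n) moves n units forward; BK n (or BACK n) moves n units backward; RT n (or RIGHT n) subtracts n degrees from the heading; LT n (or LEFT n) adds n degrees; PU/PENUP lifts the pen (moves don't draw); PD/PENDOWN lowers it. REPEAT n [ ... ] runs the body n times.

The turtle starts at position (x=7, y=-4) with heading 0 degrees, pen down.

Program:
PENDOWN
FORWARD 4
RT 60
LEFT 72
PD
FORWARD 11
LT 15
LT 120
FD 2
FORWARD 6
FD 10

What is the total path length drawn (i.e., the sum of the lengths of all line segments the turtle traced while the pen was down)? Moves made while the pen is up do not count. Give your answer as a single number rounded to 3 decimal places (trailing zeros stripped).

Answer: 33

Derivation:
Executing turtle program step by step:
Start: pos=(7,-4), heading=0, pen down
PD: pen down
FD 4: (7,-4) -> (11,-4) [heading=0, draw]
RT 60: heading 0 -> 300
LT 72: heading 300 -> 12
PD: pen down
FD 11: (11,-4) -> (21.76,-1.713) [heading=12, draw]
LT 15: heading 12 -> 27
LT 120: heading 27 -> 147
FD 2: (21.76,-1.713) -> (20.082,-0.624) [heading=147, draw]
FD 6: (20.082,-0.624) -> (15.05,2.644) [heading=147, draw]
FD 10: (15.05,2.644) -> (6.664,8.091) [heading=147, draw]
Final: pos=(6.664,8.091), heading=147, 5 segment(s) drawn

Segment lengths:
  seg 1: (7,-4) -> (11,-4), length = 4
  seg 2: (11,-4) -> (21.76,-1.713), length = 11
  seg 3: (21.76,-1.713) -> (20.082,-0.624), length = 2
  seg 4: (20.082,-0.624) -> (15.05,2.644), length = 6
  seg 5: (15.05,2.644) -> (6.664,8.091), length = 10
Total = 33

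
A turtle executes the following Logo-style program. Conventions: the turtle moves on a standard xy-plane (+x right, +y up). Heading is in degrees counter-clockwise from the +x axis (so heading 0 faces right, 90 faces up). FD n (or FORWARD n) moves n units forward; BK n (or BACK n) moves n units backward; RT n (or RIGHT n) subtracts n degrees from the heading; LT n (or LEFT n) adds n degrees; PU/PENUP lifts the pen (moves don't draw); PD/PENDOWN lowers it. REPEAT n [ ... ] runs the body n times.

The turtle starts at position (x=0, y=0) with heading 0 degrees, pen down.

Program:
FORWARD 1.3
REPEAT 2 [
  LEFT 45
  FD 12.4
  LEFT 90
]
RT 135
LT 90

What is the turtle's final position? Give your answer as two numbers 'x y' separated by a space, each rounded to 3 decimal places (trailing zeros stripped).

Answer: -2.332 8.768

Derivation:
Executing turtle program step by step:
Start: pos=(0,0), heading=0, pen down
FD 1.3: (0,0) -> (1.3,0) [heading=0, draw]
REPEAT 2 [
  -- iteration 1/2 --
  LT 45: heading 0 -> 45
  FD 12.4: (1.3,0) -> (10.068,8.768) [heading=45, draw]
  LT 90: heading 45 -> 135
  -- iteration 2/2 --
  LT 45: heading 135 -> 180
  FD 12.4: (10.068,8.768) -> (-2.332,8.768) [heading=180, draw]
  LT 90: heading 180 -> 270
]
RT 135: heading 270 -> 135
LT 90: heading 135 -> 225
Final: pos=(-2.332,8.768), heading=225, 3 segment(s) drawn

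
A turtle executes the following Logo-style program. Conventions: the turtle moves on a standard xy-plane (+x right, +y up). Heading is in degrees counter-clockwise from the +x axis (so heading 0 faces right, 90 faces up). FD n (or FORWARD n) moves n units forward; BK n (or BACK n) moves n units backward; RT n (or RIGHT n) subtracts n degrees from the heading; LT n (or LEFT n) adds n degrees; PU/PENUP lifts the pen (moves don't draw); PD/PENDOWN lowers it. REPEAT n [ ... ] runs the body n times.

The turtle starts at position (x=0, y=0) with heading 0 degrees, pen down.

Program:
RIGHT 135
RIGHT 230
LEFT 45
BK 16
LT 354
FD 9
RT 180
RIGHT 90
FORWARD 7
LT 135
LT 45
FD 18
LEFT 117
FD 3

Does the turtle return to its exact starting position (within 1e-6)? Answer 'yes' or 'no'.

Executing turtle program step by step:
Start: pos=(0,0), heading=0, pen down
RT 135: heading 0 -> 225
RT 230: heading 225 -> 355
LT 45: heading 355 -> 40
BK 16: (0,0) -> (-12.257,-10.285) [heading=40, draw]
LT 354: heading 40 -> 34
FD 9: (-12.257,-10.285) -> (-4.795,-5.252) [heading=34, draw]
RT 180: heading 34 -> 214
RT 90: heading 214 -> 124
FD 7: (-4.795,-5.252) -> (-8.71,0.551) [heading=124, draw]
LT 135: heading 124 -> 259
LT 45: heading 259 -> 304
FD 18: (-8.71,0.551) -> (1.356,-14.371) [heading=304, draw]
LT 117: heading 304 -> 61
FD 3: (1.356,-14.371) -> (2.81,-11.747) [heading=61, draw]
Final: pos=(2.81,-11.747), heading=61, 5 segment(s) drawn

Start position: (0, 0)
Final position: (2.81, -11.747)
Distance = 12.079; >= 1e-6 -> NOT closed

Answer: no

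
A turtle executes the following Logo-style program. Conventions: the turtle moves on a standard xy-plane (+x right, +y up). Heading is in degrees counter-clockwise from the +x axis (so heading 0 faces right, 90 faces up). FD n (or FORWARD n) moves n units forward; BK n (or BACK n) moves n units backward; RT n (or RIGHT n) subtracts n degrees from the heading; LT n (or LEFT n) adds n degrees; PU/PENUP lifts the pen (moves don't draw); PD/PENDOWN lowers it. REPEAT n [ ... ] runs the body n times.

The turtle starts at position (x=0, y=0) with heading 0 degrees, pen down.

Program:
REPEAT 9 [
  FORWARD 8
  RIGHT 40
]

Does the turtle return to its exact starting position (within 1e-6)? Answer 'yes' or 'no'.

Answer: yes

Derivation:
Executing turtle program step by step:
Start: pos=(0,0), heading=0, pen down
REPEAT 9 [
  -- iteration 1/9 --
  FD 8: (0,0) -> (8,0) [heading=0, draw]
  RT 40: heading 0 -> 320
  -- iteration 2/9 --
  FD 8: (8,0) -> (14.128,-5.142) [heading=320, draw]
  RT 40: heading 320 -> 280
  -- iteration 3/9 --
  FD 8: (14.128,-5.142) -> (15.518,-13.021) [heading=280, draw]
  RT 40: heading 280 -> 240
  -- iteration 4/9 --
  FD 8: (15.518,-13.021) -> (11.518,-19.949) [heading=240, draw]
  RT 40: heading 240 -> 200
  -- iteration 5/9 --
  FD 8: (11.518,-19.949) -> (4,-22.685) [heading=200, draw]
  RT 40: heading 200 -> 160
  -- iteration 6/9 --
  FD 8: (4,-22.685) -> (-3.518,-19.949) [heading=160, draw]
  RT 40: heading 160 -> 120
  -- iteration 7/9 --
  FD 8: (-3.518,-19.949) -> (-7.518,-13.021) [heading=120, draw]
  RT 40: heading 120 -> 80
  -- iteration 8/9 --
  FD 8: (-7.518,-13.021) -> (-6.128,-5.142) [heading=80, draw]
  RT 40: heading 80 -> 40
  -- iteration 9/9 --
  FD 8: (-6.128,-5.142) -> (0,0) [heading=40, draw]
  RT 40: heading 40 -> 0
]
Final: pos=(0,0), heading=0, 9 segment(s) drawn

Start position: (0, 0)
Final position: (0, 0)
Distance = 0; < 1e-6 -> CLOSED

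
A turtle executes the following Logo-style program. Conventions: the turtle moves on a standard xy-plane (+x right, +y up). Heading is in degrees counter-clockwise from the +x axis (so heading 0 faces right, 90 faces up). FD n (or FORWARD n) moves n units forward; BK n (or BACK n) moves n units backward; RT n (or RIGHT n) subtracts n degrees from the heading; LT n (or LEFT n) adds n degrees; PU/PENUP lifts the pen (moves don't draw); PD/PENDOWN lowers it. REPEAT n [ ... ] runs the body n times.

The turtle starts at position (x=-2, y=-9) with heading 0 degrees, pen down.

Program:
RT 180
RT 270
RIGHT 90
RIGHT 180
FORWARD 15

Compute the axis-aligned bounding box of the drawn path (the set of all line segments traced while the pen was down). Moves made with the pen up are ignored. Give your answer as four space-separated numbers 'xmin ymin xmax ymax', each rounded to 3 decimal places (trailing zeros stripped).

Executing turtle program step by step:
Start: pos=(-2,-9), heading=0, pen down
RT 180: heading 0 -> 180
RT 270: heading 180 -> 270
RT 90: heading 270 -> 180
RT 180: heading 180 -> 0
FD 15: (-2,-9) -> (13,-9) [heading=0, draw]
Final: pos=(13,-9), heading=0, 1 segment(s) drawn

Segment endpoints: x in {-2, 13}, y in {-9, -9}
xmin=-2, ymin=-9, xmax=13, ymax=-9

Answer: -2 -9 13 -9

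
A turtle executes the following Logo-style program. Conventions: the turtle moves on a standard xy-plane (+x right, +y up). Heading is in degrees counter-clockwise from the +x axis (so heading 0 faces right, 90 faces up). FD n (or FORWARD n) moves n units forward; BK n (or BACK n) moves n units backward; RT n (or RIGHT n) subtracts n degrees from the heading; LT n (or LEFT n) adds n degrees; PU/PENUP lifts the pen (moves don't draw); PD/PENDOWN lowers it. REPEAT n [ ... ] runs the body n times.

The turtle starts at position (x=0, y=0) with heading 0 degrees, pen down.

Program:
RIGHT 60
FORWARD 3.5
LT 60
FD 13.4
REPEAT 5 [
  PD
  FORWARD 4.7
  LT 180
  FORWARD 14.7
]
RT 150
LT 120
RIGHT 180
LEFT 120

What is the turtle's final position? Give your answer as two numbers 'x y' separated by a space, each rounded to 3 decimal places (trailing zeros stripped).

Answer: 5.15 -3.031

Derivation:
Executing turtle program step by step:
Start: pos=(0,0), heading=0, pen down
RT 60: heading 0 -> 300
FD 3.5: (0,0) -> (1.75,-3.031) [heading=300, draw]
LT 60: heading 300 -> 0
FD 13.4: (1.75,-3.031) -> (15.15,-3.031) [heading=0, draw]
REPEAT 5 [
  -- iteration 1/5 --
  PD: pen down
  FD 4.7: (15.15,-3.031) -> (19.85,-3.031) [heading=0, draw]
  LT 180: heading 0 -> 180
  FD 14.7: (19.85,-3.031) -> (5.15,-3.031) [heading=180, draw]
  -- iteration 2/5 --
  PD: pen down
  FD 4.7: (5.15,-3.031) -> (0.45,-3.031) [heading=180, draw]
  LT 180: heading 180 -> 0
  FD 14.7: (0.45,-3.031) -> (15.15,-3.031) [heading=0, draw]
  -- iteration 3/5 --
  PD: pen down
  FD 4.7: (15.15,-3.031) -> (19.85,-3.031) [heading=0, draw]
  LT 180: heading 0 -> 180
  FD 14.7: (19.85,-3.031) -> (5.15,-3.031) [heading=180, draw]
  -- iteration 4/5 --
  PD: pen down
  FD 4.7: (5.15,-3.031) -> (0.45,-3.031) [heading=180, draw]
  LT 180: heading 180 -> 0
  FD 14.7: (0.45,-3.031) -> (15.15,-3.031) [heading=0, draw]
  -- iteration 5/5 --
  PD: pen down
  FD 4.7: (15.15,-3.031) -> (19.85,-3.031) [heading=0, draw]
  LT 180: heading 0 -> 180
  FD 14.7: (19.85,-3.031) -> (5.15,-3.031) [heading=180, draw]
]
RT 150: heading 180 -> 30
LT 120: heading 30 -> 150
RT 180: heading 150 -> 330
LT 120: heading 330 -> 90
Final: pos=(5.15,-3.031), heading=90, 12 segment(s) drawn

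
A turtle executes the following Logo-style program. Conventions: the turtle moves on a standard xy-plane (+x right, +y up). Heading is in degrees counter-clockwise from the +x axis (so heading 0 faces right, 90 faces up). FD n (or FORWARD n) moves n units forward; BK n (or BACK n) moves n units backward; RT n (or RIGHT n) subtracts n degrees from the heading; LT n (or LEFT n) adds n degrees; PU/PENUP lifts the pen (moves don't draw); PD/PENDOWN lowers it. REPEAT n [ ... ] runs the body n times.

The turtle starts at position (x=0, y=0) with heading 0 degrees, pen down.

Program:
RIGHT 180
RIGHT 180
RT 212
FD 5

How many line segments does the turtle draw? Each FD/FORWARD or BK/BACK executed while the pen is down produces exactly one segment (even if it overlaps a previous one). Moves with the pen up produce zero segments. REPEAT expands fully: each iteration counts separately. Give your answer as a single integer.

Answer: 1

Derivation:
Executing turtle program step by step:
Start: pos=(0,0), heading=0, pen down
RT 180: heading 0 -> 180
RT 180: heading 180 -> 0
RT 212: heading 0 -> 148
FD 5: (0,0) -> (-4.24,2.65) [heading=148, draw]
Final: pos=(-4.24,2.65), heading=148, 1 segment(s) drawn
Segments drawn: 1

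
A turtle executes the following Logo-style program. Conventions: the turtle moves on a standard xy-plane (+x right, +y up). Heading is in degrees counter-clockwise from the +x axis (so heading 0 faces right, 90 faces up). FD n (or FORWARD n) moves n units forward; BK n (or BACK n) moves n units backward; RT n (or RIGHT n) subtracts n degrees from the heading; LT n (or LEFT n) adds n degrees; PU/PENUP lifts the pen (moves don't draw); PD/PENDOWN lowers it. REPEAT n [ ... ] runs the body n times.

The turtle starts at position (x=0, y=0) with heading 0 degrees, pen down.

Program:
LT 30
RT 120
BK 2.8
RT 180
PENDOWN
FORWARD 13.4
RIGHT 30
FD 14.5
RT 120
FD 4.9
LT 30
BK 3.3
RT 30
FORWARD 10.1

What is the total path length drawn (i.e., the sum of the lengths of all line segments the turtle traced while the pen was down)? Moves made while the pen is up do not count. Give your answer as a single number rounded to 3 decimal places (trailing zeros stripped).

Executing turtle program step by step:
Start: pos=(0,0), heading=0, pen down
LT 30: heading 0 -> 30
RT 120: heading 30 -> 270
BK 2.8: (0,0) -> (0,2.8) [heading=270, draw]
RT 180: heading 270 -> 90
PD: pen down
FD 13.4: (0,2.8) -> (0,16.2) [heading=90, draw]
RT 30: heading 90 -> 60
FD 14.5: (0,16.2) -> (7.25,28.757) [heading=60, draw]
RT 120: heading 60 -> 300
FD 4.9: (7.25,28.757) -> (9.7,24.514) [heading=300, draw]
LT 30: heading 300 -> 330
BK 3.3: (9.7,24.514) -> (6.842,26.164) [heading=330, draw]
RT 30: heading 330 -> 300
FD 10.1: (6.842,26.164) -> (11.892,17.417) [heading=300, draw]
Final: pos=(11.892,17.417), heading=300, 6 segment(s) drawn

Segment lengths:
  seg 1: (0,0) -> (0,2.8), length = 2.8
  seg 2: (0,2.8) -> (0,16.2), length = 13.4
  seg 3: (0,16.2) -> (7.25,28.757), length = 14.5
  seg 4: (7.25,28.757) -> (9.7,24.514), length = 4.9
  seg 5: (9.7,24.514) -> (6.842,26.164), length = 3.3
  seg 6: (6.842,26.164) -> (11.892,17.417), length = 10.1
Total = 49

Answer: 49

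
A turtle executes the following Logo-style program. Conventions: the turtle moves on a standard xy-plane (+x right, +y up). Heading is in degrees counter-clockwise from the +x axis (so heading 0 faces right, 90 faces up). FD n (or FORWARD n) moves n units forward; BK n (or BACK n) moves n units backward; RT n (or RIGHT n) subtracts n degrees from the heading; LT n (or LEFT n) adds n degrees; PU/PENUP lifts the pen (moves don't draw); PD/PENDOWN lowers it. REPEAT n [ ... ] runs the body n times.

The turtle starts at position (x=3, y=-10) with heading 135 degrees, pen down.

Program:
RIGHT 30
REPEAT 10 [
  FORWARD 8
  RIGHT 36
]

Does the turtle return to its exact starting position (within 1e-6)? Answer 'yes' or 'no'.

Answer: yes

Derivation:
Executing turtle program step by step:
Start: pos=(3,-10), heading=135, pen down
RT 30: heading 135 -> 105
REPEAT 10 [
  -- iteration 1/10 --
  FD 8: (3,-10) -> (0.929,-2.273) [heading=105, draw]
  RT 36: heading 105 -> 69
  -- iteration 2/10 --
  FD 8: (0.929,-2.273) -> (3.796,5.196) [heading=69, draw]
  RT 36: heading 69 -> 33
  -- iteration 3/10 --
  FD 8: (3.796,5.196) -> (10.506,9.553) [heading=33, draw]
  RT 36: heading 33 -> 357
  -- iteration 4/10 --
  FD 8: (10.506,9.553) -> (18.495,9.134) [heading=357, draw]
  RT 36: heading 357 -> 321
  -- iteration 5/10 --
  FD 8: (18.495,9.134) -> (24.712,4.1) [heading=321, draw]
  RT 36: heading 321 -> 285
  -- iteration 6/10 --
  FD 8: (24.712,4.1) -> (26.783,-3.627) [heading=285, draw]
  RT 36: heading 285 -> 249
  -- iteration 7/10 --
  FD 8: (26.783,-3.627) -> (23.916,-11.096) [heading=249, draw]
  RT 36: heading 249 -> 213
  -- iteration 8/10 --
  FD 8: (23.916,-11.096) -> (17.206,-15.453) [heading=213, draw]
  RT 36: heading 213 -> 177
  -- iteration 9/10 --
  FD 8: (17.206,-15.453) -> (9.217,-15.035) [heading=177, draw]
  RT 36: heading 177 -> 141
  -- iteration 10/10 --
  FD 8: (9.217,-15.035) -> (3,-10) [heading=141, draw]
  RT 36: heading 141 -> 105
]
Final: pos=(3,-10), heading=105, 10 segment(s) drawn

Start position: (3, -10)
Final position: (3, -10)
Distance = 0; < 1e-6 -> CLOSED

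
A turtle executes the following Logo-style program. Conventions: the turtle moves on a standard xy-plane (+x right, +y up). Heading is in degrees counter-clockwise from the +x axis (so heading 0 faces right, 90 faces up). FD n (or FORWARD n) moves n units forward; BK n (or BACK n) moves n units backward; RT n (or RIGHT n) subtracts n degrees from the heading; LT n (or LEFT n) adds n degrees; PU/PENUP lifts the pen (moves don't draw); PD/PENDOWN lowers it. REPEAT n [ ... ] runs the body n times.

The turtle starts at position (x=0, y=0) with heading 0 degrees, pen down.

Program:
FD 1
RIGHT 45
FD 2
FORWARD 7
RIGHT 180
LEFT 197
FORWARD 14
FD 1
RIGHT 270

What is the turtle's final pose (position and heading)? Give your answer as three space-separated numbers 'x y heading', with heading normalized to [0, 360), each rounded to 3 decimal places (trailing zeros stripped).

Executing turtle program step by step:
Start: pos=(0,0), heading=0, pen down
FD 1: (0,0) -> (1,0) [heading=0, draw]
RT 45: heading 0 -> 315
FD 2: (1,0) -> (2.414,-1.414) [heading=315, draw]
FD 7: (2.414,-1.414) -> (7.364,-6.364) [heading=315, draw]
RT 180: heading 315 -> 135
LT 197: heading 135 -> 332
FD 14: (7.364,-6.364) -> (19.725,-12.937) [heading=332, draw]
FD 1: (19.725,-12.937) -> (20.608,-13.406) [heading=332, draw]
RT 270: heading 332 -> 62
Final: pos=(20.608,-13.406), heading=62, 5 segment(s) drawn

Answer: 20.608 -13.406 62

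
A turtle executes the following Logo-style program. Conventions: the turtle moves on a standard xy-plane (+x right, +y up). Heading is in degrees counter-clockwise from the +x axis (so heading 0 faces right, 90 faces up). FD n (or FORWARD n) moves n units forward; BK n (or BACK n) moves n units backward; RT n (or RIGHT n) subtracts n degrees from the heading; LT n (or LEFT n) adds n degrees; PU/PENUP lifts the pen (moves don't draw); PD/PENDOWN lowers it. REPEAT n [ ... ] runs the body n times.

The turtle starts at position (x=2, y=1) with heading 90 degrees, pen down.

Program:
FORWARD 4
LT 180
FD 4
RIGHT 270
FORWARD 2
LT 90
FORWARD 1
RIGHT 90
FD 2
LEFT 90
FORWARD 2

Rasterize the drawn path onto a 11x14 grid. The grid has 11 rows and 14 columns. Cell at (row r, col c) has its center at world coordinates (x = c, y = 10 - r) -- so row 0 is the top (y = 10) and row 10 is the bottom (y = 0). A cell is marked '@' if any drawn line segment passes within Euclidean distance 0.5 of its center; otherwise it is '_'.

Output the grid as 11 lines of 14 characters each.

Segment 0: (2,1) -> (2,5)
Segment 1: (2,5) -> (2,1)
Segment 2: (2,1) -> (4,1)
Segment 3: (4,1) -> (4,2)
Segment 4: (4,2) -> (6,2)
Segment 5: (6,2) -> (6,4)

Answer: ______________
______________
______________
______________
______________
__@___________
__@___@_______
__@___@_______
__@_@@@_______
__@@@_________
______________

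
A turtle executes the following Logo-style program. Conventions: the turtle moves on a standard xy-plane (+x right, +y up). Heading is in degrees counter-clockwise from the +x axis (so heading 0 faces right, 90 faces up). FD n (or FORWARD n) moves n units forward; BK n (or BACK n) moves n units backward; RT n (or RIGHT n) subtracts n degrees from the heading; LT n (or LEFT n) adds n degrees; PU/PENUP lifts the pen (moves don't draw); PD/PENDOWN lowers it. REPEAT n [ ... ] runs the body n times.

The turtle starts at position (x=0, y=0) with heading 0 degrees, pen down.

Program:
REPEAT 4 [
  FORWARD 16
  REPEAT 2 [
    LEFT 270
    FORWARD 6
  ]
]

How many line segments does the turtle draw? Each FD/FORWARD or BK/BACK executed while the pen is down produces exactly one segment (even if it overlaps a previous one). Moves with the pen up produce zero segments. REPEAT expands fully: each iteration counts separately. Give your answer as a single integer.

Answer: 12

Derivation:
Executing turtle program step by step:
Start: pos=(0,0), heading=0, pen down
REPEAT 4 [
  -- iteration 1/4 --
  FD 16: (0,0) -> (16,0) [heading=0, draw]
  REPEAT 2 [
    -- iteration 1/2 --
    LT 270: heading 0 -> 270
    FD 6: (16,0) -> (16,-6) [heading=270, draw]
    -- iteration 2/2 --
    LT 270: heading 270 -> 180
    FD 6: (16,-6) -> (10,-6) [heading=180, draw]
  ]
  -- iteration 2/4 --
  FD 16: (10,-6) -> (-6,-6) [heading=180, draw]
  REPEAT 2 [
    -- iteration 1/2 --
    LT 270: heading 180 -> 90
    FD 6: (-6,-6) -> (-6,0) [heading=90, draw]
    -- iteration 2/2 --
    LT 270: heading 90 -> 0
    FD 6: (-6,0) -> (0,0) [heading=0, draw]
  ]
  -- iteration 3/4 --
  FD 16: (0,0) -> (16,0) [heading=0, draw]
  REPEAT 2 [
    -- iteration 1/2 --
    LT 270: heading 0 -> 270
    FD 6: (16,0) -> (16,-6) [heading=270, draw]
    -- iteration 2/2 --
    LT 270: heading 270 -> 180
    FD 6: (16,-6) -> (10,-6) [heading=180, draw]
  ]
  -- iteration 4/4 --
  FD 16: (10,-6) -> (-6,-6) [heading=180, draw]
  REPEAT 2 [
    -- iteration 1/2 --
    LT 270: heading 180 -> 90
    FD 6: (-6,-6) -> (-6,0) [heading=90, draw]
    -- iteration 2/2 --
    LT 270: heading 90 -> 0
    FD 6: (-6,0) -> (0,0) [heading=0, draw]
  ]
]
Final: pos=(0,0), heading=0, 12 segment(s) drawn
Segments drawn: 12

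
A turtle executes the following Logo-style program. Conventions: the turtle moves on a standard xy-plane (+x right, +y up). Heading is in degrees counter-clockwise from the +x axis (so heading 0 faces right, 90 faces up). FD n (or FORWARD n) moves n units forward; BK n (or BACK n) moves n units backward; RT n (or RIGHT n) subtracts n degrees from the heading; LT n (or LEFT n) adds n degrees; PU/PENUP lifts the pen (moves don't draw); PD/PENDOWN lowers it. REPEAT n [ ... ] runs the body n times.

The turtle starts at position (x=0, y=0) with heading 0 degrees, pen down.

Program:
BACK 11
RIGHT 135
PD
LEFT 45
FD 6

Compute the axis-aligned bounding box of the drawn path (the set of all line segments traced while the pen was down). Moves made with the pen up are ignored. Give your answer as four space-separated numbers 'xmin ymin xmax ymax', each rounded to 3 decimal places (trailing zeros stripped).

Executing turtle program step by step:
Start: pos=(0,0), heading=0, pen down
BK 11: (0,0) -> (-11,0) [heading=0, draw]
RT 135: heading 0 -> 225
PD: pen down
LT 45: heading 225 -> 270
FD 6: (-11,0) -> (-11,-6) [heading=270, draw]
Final: pos=(-11,-6), heading=270, 2 segment(s) drawn

Segment endpoints: x in {-11, 0}, y in {-6, 0}
xmin=-11, ymin=-6, xmax=0, ymax=0

Answer: -11 -6 0 0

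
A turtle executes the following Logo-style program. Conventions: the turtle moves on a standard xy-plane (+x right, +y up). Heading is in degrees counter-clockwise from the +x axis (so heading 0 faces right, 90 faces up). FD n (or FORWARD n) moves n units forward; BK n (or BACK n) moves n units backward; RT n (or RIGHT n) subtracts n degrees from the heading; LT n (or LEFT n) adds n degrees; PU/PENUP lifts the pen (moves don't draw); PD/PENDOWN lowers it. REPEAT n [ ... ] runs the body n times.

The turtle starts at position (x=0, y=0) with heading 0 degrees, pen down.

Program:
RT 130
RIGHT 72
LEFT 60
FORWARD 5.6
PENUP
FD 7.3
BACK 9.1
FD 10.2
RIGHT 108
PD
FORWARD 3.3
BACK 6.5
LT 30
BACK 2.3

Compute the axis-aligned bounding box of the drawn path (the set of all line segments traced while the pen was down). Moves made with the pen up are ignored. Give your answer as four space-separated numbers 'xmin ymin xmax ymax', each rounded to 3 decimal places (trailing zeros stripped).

Answer: -12.161 -13.105 0 0

Derivation:
Executing turtle program step by step:
Start: pos=(0,0), heading=0, pen down
RT 130: heading 0 -> 230
RT 72: heading 230 -> 158
LT 60: heading 158 -> 218
FD 5.6: (0,0) -> (-4.413,-3.448) [heading=218, draw]
PU: pen up
FD 7.3: (-4.413,-3.448) -> (-10.165,-7.942) [heading=218, move]
BK 9.1: (-10.165,-7.942) -> (-2.994,-2.34) [heading=218, move]
FD 10.2: (-2.994,-2.34) -> (-11.032,-8.619) [heading=218, move]
RT 108: heading 218 -> 110
PD: pen down
FD 3.3: (-11.032,-8.619) -> (-12.161,-5.518) [heading=110, draw]
BK 6.5: (-12.161,-5.518) -> (-9.938,-11.626) [heading=110, draw]
LT 30: heading 110 -> 140
BK 2.3: (-9.938,-11.626) -> (-8.176,-13.105) [heading=140, draw]
Final: pos=(-8.176,-13.105), heading=140, 4 segment(s) drawn

Segment endpoints: x in {-12.161, -11.032, -9.938, -8.176, -4.413, 0}, y in {-13.105, -11.626, -8.619, -5.518, -3.448, 0}
xmin=-12.161, ymin=-13.105, xmax=0, ymax=0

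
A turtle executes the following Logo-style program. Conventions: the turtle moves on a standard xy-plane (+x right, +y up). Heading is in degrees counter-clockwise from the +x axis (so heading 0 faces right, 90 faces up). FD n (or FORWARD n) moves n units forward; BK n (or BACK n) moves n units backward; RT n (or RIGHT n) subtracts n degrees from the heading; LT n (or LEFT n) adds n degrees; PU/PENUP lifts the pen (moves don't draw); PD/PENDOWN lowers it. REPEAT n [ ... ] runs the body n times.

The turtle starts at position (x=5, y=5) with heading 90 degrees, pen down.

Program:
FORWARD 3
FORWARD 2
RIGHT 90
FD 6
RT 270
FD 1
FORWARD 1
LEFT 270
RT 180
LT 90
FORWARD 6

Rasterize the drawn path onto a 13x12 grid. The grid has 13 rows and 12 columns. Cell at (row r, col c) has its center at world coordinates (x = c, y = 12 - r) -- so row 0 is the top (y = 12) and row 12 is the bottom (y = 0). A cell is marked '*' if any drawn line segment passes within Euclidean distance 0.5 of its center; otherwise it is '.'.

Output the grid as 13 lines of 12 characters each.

Answer: ...........*
...........*
.....*******
.....*.....*
.....*.....*
.....*.....*
.....*.....*
.....*......
............
............
............
............
............

Derivation:
Segment 0: (5,5) -> (5,8)
Segment 1: (5,8) -> (5,10)
Segment 2: (5,10) -> (11,10)
Segment 3: (11,10) -> (11,11)
Segment 4: (11,11) -> (11,12)
Segment 5: (11,12) -> (11,6)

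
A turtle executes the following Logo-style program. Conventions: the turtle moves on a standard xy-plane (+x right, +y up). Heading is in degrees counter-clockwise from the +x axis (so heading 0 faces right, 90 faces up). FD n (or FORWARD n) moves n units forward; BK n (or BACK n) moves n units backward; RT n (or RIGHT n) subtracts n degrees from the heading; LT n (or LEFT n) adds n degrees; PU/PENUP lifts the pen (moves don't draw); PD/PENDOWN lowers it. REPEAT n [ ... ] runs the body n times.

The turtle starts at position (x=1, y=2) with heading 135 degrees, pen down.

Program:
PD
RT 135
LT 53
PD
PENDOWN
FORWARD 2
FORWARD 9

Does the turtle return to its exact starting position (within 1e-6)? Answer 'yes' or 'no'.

Answer: no

Derivation:
Executing turtle program step by step:
Start: pos=(1,2), heading=135, pen down
PD: pen down
RT 135: heading 135 -> 0
LT 53: heading 0 -> 53
PD: pen down
PD: pen down
FD 2: (1,2) -> (2.204,3.597) [heading=53, draw]
FD 9: (2.204,3.597) -> (7.62,10.785) [heading=53, draw]
Final: pos=(7.62,10.785), heading=53, 2 segment(s) drawn

Start position: (1, 2)
Final position: (7.62, 10.785)
Distance = 11; >= 1e-6 -> NOT closed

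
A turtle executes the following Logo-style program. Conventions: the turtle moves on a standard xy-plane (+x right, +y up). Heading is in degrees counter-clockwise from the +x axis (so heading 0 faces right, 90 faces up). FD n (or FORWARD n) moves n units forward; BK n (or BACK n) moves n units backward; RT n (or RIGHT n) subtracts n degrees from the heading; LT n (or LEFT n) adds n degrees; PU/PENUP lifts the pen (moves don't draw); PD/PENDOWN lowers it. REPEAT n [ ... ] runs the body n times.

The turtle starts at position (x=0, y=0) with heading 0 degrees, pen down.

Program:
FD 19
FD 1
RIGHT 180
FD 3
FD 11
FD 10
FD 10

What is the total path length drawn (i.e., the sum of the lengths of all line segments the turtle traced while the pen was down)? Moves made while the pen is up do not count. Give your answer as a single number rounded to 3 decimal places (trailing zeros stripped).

Answer: 54

Derivation:
Executing turtle program step by step:
Start: pos=(0,0), heading=0, pen down
FD 19: (0,0) -> (19,0) [heading=0, draw]
FD 1: (19,0) -> (20,0) [heading=0, draw]
RT 180: heading 0 -> 180
FD 3: (20,0) -> (17,0) [heading=180, draw]
FD 11: (17,0) -> (6,0) [heading=180, draw]
FD 10: (6,0) -> (-4,0) [heading=180, draw]
FD 10: (-4,0) -> (-14,0) [heading=180, draw]
Final: pos=(-14,0), heading=180, 6 segment(s) drawn

Segment lengths:
  seg 1: (0,0) -> (19,0), length = 19
  seg 2: (19,0) -> (20,0), length = 1
  seg 3: (20,0) -> (17,0), length = 3
  seg 4: (17,0) -> (6,0), length = 11
  seg 5: (6,0) -> (-4,0), length = 10
  seg 6: (-4,0) -> (-14,0), length = 10
Total = 54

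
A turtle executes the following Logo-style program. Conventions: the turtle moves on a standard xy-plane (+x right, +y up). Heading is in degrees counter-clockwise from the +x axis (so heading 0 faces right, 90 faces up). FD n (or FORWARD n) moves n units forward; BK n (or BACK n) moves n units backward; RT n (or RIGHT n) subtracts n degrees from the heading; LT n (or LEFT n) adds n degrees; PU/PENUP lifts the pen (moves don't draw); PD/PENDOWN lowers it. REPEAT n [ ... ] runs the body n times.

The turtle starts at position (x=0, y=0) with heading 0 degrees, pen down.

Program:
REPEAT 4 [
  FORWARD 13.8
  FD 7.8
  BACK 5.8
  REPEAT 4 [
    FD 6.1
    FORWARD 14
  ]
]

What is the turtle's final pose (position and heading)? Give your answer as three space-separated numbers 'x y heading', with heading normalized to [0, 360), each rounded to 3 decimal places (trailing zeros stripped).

Answer: 384.8 0 0

Derivation:
Executing turtle program step by step:
Start: pos=(0,0), heading=0, pen down
REPEAT 4 [
  -- iteration 1/4 --
  FD 13.8: (0,0) -> (13.8,0) [heading=0, draw]
  FD 7.8: (13.8,0) -> (21.6,0) [heading=0, draw]
  BK 5.8: (21.6,0) -> (15.8,0) [heading=0, draw]
  REPEAT 4 [
    -- iteration 1/4 --
    FD 6.1: (15.8,0) -> (21.9,0) [heading=0, draw]
    FD 14: (21.9,0) -> (35.9,0) [heading=0, draw]
    -- iteration 2/4 --
    FD 6.1: (35.9,0) -> (42,0) [heading=0, draw]
    FD 14: (42,0) -> (56,0) [heading=0, draw]
    -- iteration 3/4 --
    FD 6.1: (56,0) -> (62.1,0) [heading=0, draw]
    FD 14: (62.1,0) -> (76.1,0) [heading=0, draw]
    -- iteration 4/4 --
    FD 6.1: (76.1,0) -> (82.2,0) [heading=0, draw]
    FD 14: (82.2,0) -> (96.2,0) [heading=0, draw]
  ]
  -- iteration 2/4 --
  FD 13.8: (96.2,0) -> (110,0) [heading=0, draw]
  FD 7.8: (110,0) -> (117.8,0) [heading=0, draw]
  BK 5.8: (117.8,0) -> (112,0) [heading=0, draw]
  REPEAT 4 [
    -- iteration 1/4 --
    FD 6.1: (112,0) -> (118.1,0) [heading=0, draw]
    FD 14: (118.1,0) -> (132.1,0) [heading=0, draw]
    -- iteration 2/4 --
    FD 6.1: (132.1,0) -> (138.2,0) [heading=0, draw]
    FD 14: (138.2,0) -> (152.2,0) [heading=0, draw]
    -- iteration 3/4 --
    FD 6.1: (152.2,0) -> (158.3,0) [heading=0, draw]
    FD 14: (158.3,0) -> (172.3,0) [heading=0, draw]
    -- iteration 4/4 --
    FD 6.1: (172.3,0) -> (178.4,0) [heading=0, draw]
    FD 14: (178.4,0) -> (192.4,0) [heading=0, draw]
  ]
  -- iteration 3/4 --
  FD 13.8: (192.4,0) -> (206.2,0) [heading=0, draw]
  FD 7.8: (206.2,0) -> (214,0) [heading=0, draw]
  BK 5.8: (214,0) -> (208.2,0) [heading=0, draw]
  REPEAT 4 [
    -- iteration 1/4 --
    FD 6.1: (208.2,0) -> (214.3,0) [heading=0, draw]
    FD 14: (214.3,0) -> (228.3,0) [heading=0, draw]
    -- iteration 2/4 --
    FD 6.1: (228.3,0) -> (234.4,0) [heading=0, draw]
    FD 14: (234.4,0) -> (248.4,0) [heading=0, draw]
    -- iteration 3/4 --
    FD 6.1: (248.4,0) -> (254.5,0) [heading=0, draw]
    FD 14: (254.5,0) -> (268.5,0) [heading=0, draw]
    -- iteration 4/4 --
    FD 6.1: (268.5,0) -> (274.6,0) [heading=0, draw]
    FD 14: (274.6,0) -> (288.6,0) [heading=0, draw]
  ]
  -- iteration 4/4 --
  FD 13.8: (288.6,0) -> (302.4,0) [heading=0, draw]
  FD 7.8: (302.4,0) -> (310.2,0) [heading=0, draw]
  BK 5.8: (310.2,0) -> (304.4,0) [heading=0, draw]
  REPEAT 4 [
    -- iteration 1/4 --
    FD 6.1: (304.4,0) -> (310.5,0) [heading=0, draw]
    FD 14: (310.5,0) -> (324.5,0) [heading=0, draw]
    -- iteration 2/4 --
    FD 6.1: (324.5,0) -> (330.6,0) [heading=0, draw]
    FD 14: (330.6,0) -> (344.6,0) [heading=0, draw]
    -- iteration 3/4 --
    FD 6.1: (344.6,0) -> (350.7,0) [heading=0, draw]
    FD 14: (350.7,0) -> (364.7,0) [heading=0, draw]
    -- iteration 4/4 --
    FD 6.1: (364.7,0) -> (370.8,0) [heading=0, draw]
    FD 14: (370.8,0) -> (384.8,0) [heading=0, draw]
  ]
]
Final: pos=(384.8,0), heading=0, 44 segment(s) drawn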